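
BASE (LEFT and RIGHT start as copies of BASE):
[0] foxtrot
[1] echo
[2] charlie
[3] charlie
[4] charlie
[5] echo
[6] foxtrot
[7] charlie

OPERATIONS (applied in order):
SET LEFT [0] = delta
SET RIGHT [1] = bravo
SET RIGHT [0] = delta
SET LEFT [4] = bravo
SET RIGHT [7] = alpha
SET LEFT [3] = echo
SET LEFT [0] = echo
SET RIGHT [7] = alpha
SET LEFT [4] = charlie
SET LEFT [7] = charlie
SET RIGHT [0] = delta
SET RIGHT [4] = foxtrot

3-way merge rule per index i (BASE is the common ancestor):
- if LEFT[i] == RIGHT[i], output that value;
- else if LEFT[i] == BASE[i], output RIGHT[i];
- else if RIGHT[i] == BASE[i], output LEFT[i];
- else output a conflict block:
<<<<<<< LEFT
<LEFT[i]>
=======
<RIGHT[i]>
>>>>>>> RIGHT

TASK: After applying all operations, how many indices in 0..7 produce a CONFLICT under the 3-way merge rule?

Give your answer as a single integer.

Answer: 1

Derivation:
Final LEFT:  [echo, echo, charlie, echo, charlie, echo, foxtrot, charlie]
Final RIGHT: [delta, bravo, charlie, charlie, foxtrot, echo, foxtrot, alpha]
i=0: BASE=foxtrot L=echo R=delta all differ -> CONFLICT
i=1: L=echo=BASE, R=bravo -> take RIGHT -> bravo
i=2: L=charlie R=charlie -> agree -> charlie
i=3: L=echo, R=charlie=BASE -> take LEFT -> echo
i=4: L=charlie=BASE, R=foxtrot -> take RIGHT -> foxtrot
i=5: L=echo R=echo -> agree -> echo
i=6: L=foxtrot R=foxtrot -> agree -> foxtrot
i=7: L=charlie=BASE, R=alpha -> take RIGHT -> alpha
Conflict count: 1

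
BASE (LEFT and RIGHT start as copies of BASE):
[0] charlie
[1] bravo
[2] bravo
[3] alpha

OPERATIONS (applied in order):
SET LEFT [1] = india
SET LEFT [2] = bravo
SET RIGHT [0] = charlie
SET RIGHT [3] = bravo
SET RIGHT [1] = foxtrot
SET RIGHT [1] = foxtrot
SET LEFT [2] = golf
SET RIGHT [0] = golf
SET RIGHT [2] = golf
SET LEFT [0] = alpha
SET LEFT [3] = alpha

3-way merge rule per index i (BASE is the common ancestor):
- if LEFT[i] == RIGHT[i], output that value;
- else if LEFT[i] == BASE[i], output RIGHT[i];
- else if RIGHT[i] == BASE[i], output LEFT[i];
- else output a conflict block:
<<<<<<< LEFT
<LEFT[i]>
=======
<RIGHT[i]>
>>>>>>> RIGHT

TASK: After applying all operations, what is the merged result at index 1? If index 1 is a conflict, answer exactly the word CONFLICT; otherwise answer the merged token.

Final LEFT:  [alpha, india, golf, alpha]
Final RIGHT: [golf, foxtrot, golf, bravo]
i=0: BASE=charlie L=alpha R=golf all differ -> CONFLICT
i=1: BASE=bravo L=india R=foxtrot all differ -> CONFLICT
i=2: L=golf R=golf -> agree -> golf
i=3: L=alpha=BASE, R=bravo -> take RIGHT -> bravo
Index 1 -> CONFLICT

Answer: CONFLICT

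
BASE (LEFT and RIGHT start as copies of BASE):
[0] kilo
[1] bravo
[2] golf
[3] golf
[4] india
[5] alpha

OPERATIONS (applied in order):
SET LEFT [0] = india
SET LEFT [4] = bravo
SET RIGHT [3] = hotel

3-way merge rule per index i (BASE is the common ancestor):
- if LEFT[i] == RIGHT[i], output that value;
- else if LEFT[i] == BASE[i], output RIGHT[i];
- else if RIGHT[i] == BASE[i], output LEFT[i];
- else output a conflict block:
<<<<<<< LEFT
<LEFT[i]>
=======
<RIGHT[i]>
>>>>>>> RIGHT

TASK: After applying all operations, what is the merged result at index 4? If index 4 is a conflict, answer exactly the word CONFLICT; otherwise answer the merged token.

Final LEFT:  [india, bravo, golf, golf, bravo, alpha]
Final RIGHT: [kilo, bravo, golf, hotel, india, alpha]
i=0: L=india, R=kilo=BASE -> take LEFT -> india
i=1: L=bravo R=bravo -> agree -> bravo
i=2: L=golf R=golf -> agree -> golf
i=3: L=golf=BASE, R=hotel -> take RIGHT -> hotel
i=4: L=bravo, R=india=BASE -> take LEFT -> bravo
i=5: L=alpha R=alpha -> agree -> alpha
Index 4 -> bravo

Answer: bravo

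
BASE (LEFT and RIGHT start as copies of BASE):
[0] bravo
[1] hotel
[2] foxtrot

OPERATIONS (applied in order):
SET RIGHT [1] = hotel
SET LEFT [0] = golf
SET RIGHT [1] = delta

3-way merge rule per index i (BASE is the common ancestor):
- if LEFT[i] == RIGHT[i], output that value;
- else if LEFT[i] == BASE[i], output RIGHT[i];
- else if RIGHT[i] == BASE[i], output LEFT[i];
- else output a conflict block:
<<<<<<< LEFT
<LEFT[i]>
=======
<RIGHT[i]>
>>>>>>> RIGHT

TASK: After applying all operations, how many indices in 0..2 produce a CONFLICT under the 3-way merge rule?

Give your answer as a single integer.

Answer: 0

Derivation:
Final LEFT:  [golf, hotel, foxtrot]
Final RIGHT: [bravo, delta, foxtrot]
i=0: L=golf, R=bravo=BASE -> take LEFT -> golf
i=1: L=hotel=BASE, R=delta -> take RIGHT -> delta
i=2: L=foxtrot R=foxtrot -> agree -> foxtrot
Conflict count: 0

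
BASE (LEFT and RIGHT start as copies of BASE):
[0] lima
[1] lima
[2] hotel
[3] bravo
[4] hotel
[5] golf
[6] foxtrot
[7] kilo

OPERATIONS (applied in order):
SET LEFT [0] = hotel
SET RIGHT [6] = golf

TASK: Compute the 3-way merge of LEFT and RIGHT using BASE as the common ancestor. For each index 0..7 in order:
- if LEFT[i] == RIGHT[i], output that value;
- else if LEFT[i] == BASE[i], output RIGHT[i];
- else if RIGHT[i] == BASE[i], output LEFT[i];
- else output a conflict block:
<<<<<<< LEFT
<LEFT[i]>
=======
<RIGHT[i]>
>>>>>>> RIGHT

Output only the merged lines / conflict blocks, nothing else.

Final LEFT:  [hotel, lima, hotel, bravo, hotel, golf, foxtrot, kilo]
Final RIGHT: [lima, lima, hotel, bravo, hotel, golf, golf, kilo]
i=0: L=hotel, R=lima=BASE -> take LEFT -> hotel
i=1: L=lima R=lima -> agree -> lima
i=2: L=hotel R=hotel -> agree -> hotel
i=3: L=bravo R=bravo -> agree -> bravo
i=4: L=hotel R=hotel -> agree -> hotel
i=5: L=golf R=golf -> agree -> golf
i=6: L=foxtrot=BASE, R=golf -> take RIGHT -> golf
i=7: L=kilo R=kilo -> agree -> kilo

Answer: hotel
lima
hotel
bravo
hotel
golf
golf
kilo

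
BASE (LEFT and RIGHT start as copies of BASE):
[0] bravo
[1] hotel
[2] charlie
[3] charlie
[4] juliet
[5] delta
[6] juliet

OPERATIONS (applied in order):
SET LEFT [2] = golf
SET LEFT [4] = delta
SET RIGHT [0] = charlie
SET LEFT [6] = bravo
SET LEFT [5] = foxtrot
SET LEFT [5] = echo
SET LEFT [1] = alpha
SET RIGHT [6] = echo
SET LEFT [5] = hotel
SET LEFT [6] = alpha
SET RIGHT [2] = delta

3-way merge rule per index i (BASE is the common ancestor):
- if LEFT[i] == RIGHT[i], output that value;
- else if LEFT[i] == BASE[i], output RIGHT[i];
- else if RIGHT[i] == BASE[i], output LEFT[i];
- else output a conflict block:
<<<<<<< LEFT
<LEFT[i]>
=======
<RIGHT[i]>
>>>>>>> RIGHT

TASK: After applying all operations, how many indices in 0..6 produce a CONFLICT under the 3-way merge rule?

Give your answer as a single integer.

Final LEFT:  [bravo, alpha, golf, charlie, delta, hotel, alpha]
Final RIGHT: [charlie, hotel, delta, charlie, juliet, delta, echo]
i=0: L=bravo=BASE, R=charlie -> take RIGHT -> charlie
i=1: L=alpha, R=hotel=BASE -> take LEFT -> alpha
i=2: BASE=charlie L=golf R=delta all differ -> CONFLICT
i=3: L=charlie R=charlie -> agree -> charlie
i=4: L=delta, R=juliet=BASE -> take LEFT -> delta
i=5: L=hotel, R=delta=BASE -> take LEFT -> hotel
i=6: BASE=juliet L=alpha R=echo all differ -> CONFLICT
Conflict count: 2

Answer: 2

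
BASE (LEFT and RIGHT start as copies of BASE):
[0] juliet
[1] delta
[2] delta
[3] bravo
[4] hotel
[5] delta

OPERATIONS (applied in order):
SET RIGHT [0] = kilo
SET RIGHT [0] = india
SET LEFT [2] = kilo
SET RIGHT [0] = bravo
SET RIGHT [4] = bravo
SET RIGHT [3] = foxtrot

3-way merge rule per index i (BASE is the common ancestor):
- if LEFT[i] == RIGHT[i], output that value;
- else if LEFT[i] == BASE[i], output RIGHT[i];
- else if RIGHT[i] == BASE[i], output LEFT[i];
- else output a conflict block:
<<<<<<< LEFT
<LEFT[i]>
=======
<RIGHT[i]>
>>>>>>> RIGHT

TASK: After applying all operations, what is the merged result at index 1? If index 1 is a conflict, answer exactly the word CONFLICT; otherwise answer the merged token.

Answer: delta

Derivation:
Final LEFT:  [juliet, delta, kilo, bravo, hotel, delta]
Final RIGHT: [bravo, delta, delta, foxtrot, bravo, delta]
i=0: L=juliet=BASE, R=bravo -> take RIGHT -> bravo
i=1: L=delta R=delta -> agree -> delta
i=2: L=kilo, R=delta=BASE -> take LEFT -> kilo
i=3: L=bravo=BASE, R=foxtrot -> take RIGHT -> foxtrot
i=4: L=hotel=BASE, R=bravo -> take RIGHT -> bravo
i=5: L=delta R=delta -> agree -> delta
Index 1 -> delta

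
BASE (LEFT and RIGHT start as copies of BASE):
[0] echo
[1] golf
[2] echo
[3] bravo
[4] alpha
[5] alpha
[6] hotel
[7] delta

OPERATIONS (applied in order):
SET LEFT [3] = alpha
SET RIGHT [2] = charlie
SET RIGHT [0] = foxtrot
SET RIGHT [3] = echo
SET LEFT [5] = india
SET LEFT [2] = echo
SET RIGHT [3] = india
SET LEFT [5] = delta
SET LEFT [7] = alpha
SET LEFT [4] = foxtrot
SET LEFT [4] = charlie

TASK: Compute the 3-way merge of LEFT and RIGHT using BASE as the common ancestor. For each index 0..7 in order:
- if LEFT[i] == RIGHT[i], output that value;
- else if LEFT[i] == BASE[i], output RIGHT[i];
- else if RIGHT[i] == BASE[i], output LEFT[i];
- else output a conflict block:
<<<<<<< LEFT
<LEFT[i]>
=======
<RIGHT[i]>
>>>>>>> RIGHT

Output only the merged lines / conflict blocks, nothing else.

Answer: foxtrot
golf
charlie
<<<<<<< LEFT
alpha
=======
india
>>>>>>> RIGHT
charlie
delta
hotel
alpha

Derivation:
Final LEFT:  [echo, golf, echo, alpha, charlie, delta, hotel, alpha]
Final RIGHT: [foxtrot, golf, charlie, india, alpha, alpha, hotel, delta]
i=0: L=echo=BASE, R=foxtrot -> take RIGHT -> foxtrot
i=1: L=golf R=golf -> agree -> golf
i=2: L=echo=BASE, R=charlie -> take RIGHT -> charlie
i=3: BASE=bravo L=alpha R=india all differ -> CONFLICT
i=4: L=charlie, R=alpha=BASE -> take LEFT -> charlie
i=5: L=delta, R=alpha=BASE -> take LEFT -> delta
i=6: L=hotel R=hotel -> agree -> hotel
i=7: L=alpha, R=delta=BASE -> take LEFT -> alpha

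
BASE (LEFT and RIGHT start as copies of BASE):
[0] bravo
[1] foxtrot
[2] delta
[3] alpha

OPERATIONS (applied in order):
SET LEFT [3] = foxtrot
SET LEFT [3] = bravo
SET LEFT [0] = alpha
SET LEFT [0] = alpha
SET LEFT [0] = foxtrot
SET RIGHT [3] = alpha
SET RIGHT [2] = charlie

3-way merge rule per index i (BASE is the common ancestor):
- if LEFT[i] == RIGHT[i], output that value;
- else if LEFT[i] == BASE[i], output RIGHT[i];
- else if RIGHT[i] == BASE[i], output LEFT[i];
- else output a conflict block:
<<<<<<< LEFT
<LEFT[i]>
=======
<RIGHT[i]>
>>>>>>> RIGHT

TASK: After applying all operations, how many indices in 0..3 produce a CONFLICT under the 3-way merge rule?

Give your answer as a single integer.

Answer: 0

Derivation:
Final LEFT:  [foxtrot, foxtrot, delta, bravo]
Final RIGHT: [bravo, foxtrot, charlie, alpha]
i=0: L=foxtrot, R=bravo=BASE -> take LEFT -> foxtrot
i=1: L=foxtrot R=foxtrot -> agree -> foxtrot
i=2: L=delta=BASE, R=charlie -> take RIGHT -> charlie
i=3: L=bravo, R=alpha=BASE -> take LEFT -> bravo
Conflict count: 0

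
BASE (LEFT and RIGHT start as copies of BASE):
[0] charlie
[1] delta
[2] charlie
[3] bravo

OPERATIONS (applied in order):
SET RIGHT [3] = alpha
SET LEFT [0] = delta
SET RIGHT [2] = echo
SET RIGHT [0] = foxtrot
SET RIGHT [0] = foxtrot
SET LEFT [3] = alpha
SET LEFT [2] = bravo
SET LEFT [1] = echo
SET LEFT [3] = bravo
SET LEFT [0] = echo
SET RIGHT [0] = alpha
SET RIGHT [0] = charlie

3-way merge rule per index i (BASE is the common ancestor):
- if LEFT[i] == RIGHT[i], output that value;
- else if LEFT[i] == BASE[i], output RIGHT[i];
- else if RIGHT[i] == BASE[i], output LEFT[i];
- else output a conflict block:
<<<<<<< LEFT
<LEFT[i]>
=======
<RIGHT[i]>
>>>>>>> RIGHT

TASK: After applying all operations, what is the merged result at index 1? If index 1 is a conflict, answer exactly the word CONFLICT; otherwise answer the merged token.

Answer: echo

Derivation:
Final LEFT:  [echo, echo, bravo, bravo]
Final RIGHT: [charlie, delta, echo, alpha]
i=0: L=echo, R=charlie=BASE -> take LEFT -> echo
i=1: L=echo, R=delta=BASE -> take LEFT -> echo
i=2: BASE=charlie L=bravo R=echo all differ -> CONFLICT
i=3: L=bravo=BASE, R=alpha -> take RIGHT -> alpha
Index 1 -> echo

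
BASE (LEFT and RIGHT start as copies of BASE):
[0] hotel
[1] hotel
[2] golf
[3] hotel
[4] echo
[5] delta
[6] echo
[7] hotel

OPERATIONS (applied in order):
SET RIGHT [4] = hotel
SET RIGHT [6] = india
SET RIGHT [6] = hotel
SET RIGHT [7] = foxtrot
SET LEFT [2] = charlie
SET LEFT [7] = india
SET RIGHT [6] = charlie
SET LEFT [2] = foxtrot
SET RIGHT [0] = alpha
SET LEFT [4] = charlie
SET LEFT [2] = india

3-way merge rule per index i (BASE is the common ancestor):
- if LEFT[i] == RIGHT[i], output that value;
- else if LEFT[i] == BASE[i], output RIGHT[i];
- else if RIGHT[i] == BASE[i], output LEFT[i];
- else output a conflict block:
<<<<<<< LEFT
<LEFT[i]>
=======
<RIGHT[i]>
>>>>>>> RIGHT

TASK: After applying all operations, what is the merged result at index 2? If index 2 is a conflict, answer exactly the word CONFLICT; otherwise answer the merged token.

Final LEFT:  [hotel, hotel, india, hotel, charlie, delta, echo, india]
Final RIGHT: [alpha, hotel, golf, hotel, hotel, delta, charlie, foxtrot]
i=0: L=hotel=BASE, R=alpha -> take RIGHT -> alpha
i=1: L=hotel R=hotel -> agree -> hotel
i=2: L=india, R=golf=BASE -> take LEFT -> india
i=3: L=hotel R=hotel -> agree -> hotel
i=4: BASE=echo L=charlie R=hotel all differ -> CONFLICT
i=5: L=delta R=delta -> agree -> delta
i=6: L=echo=BASE, R=charlie -> take RIGHT -> charlie
i=7: BASE=hotel L=india R=foxtrot all differ -> CONFLICT
Index 2 -> india

Answer: india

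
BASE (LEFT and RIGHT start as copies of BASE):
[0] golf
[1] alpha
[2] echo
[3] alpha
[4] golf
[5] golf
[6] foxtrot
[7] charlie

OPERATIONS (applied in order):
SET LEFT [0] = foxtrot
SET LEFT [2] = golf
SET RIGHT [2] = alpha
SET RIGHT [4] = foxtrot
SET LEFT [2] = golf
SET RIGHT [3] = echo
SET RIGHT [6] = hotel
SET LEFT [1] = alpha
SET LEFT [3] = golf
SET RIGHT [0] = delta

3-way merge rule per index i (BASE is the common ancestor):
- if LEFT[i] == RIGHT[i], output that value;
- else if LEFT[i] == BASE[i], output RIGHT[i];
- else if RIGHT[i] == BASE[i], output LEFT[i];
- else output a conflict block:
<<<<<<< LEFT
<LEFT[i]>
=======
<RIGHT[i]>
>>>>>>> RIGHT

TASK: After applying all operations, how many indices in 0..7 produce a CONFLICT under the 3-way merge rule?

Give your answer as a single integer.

Final LEFT:  [foxtrot, alpha, golf, golf, golf, golf, foxtrot, charlie]
Final RIGHT: [delta, alpha, alpha, echo, foxtrot, golf, hotel, charlie]
i=0: BASE=golf L=foxtrot R=delta all differ -> CONFLICT
i=1: L=alpha R=alpha -> agree -> alpha
i=2: BASE=echo L=golf R=alpha all differ -> CONFLICT
i=3: BASE=alpha L=golf R=echo all differ -> CONFLICT
i=4: L=golf=BASE, R=foxtrot -> take RIGHT -> foxtrot
i=5: L=golf R=golf -> agree -> golf
i=6: L=foxtrot=BASE, R=hotel -> take RIGHT -> hotel
i=7: L=charlie R=charlie -> agree -> charlie
Conflict count: 3

Answer: 3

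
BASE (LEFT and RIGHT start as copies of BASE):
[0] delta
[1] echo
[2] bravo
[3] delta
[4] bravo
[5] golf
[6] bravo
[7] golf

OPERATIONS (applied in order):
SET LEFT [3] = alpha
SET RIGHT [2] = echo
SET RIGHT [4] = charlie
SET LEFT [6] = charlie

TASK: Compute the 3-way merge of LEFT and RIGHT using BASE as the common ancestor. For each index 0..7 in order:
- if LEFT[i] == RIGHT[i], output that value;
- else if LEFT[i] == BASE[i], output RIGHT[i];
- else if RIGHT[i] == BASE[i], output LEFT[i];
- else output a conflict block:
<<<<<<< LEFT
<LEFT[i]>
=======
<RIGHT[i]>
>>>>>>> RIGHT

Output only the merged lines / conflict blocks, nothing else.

Final LEFT:  [delta, echo, bravo, alpha, bravo, golf, charlie, golf]
Final RIGHT: [delta, echo, echo, delta, charlie, golf, bravo, golf]
i=0: L=delta R=delta -> agree -> delta
i=1: L=echo R=echo -> agree -> echo
i=2: L=bravo=BASE, R=echo -> take RIGHT -> echo
i=3: L=alpha, R=delta=BASE -> take LEFT -> alpha
i=4: L=bravo=BASE, R=charlie -> take RIGHT -> charlie
i=5: L=golf R=golf -> agree -> golf
i=6: L=charlie, R=bravo=BASE -> take LEFT -> charlie
i=7: L=golf R=golf -> agree -> golf

Answer: delta
echo
echo
alpha
charlie
golf
charlie
golf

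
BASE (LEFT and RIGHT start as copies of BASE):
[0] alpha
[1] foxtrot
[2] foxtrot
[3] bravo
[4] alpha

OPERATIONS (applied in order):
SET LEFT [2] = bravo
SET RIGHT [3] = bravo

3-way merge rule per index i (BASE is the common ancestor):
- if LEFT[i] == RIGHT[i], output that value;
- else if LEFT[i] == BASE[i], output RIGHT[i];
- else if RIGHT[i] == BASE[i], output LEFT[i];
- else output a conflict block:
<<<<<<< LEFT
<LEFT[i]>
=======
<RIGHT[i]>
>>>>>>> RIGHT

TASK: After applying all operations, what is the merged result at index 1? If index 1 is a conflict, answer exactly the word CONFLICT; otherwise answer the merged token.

Final LEFT:  [alpha, foxtrot, bravo, bravo, alpha]
Final RIGHT: [alpha, foxtrot, foxtrot, bravo, alpha]
i=0: L=alpha R=alpha -> agree -> alpha
i=1: L=foxtrot R=foxtrot -> agree -> foxtrot
i=2: L=bravo, R=foxtrot=BASE -> take LEFT -> bravo
i=3: L=bravo R=bravo -> agree -> bravo
i=4: L=alpha R=alpha -> agree -> alpha
Index 1 -> foxtrot

Answer: foxtrot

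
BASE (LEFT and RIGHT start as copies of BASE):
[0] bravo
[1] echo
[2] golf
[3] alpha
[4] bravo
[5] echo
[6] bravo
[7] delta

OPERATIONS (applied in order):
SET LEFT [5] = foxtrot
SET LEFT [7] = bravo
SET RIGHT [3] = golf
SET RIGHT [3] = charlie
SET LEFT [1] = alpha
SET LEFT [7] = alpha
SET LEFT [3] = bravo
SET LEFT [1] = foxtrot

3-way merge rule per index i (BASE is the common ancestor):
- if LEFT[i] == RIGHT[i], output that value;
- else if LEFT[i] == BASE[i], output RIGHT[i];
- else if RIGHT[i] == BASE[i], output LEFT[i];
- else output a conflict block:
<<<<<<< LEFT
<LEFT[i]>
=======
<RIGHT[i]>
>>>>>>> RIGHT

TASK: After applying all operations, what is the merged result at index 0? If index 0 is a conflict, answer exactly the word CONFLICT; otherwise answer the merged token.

Final LEFT:  [bravo, foxtrot, golf, bravo, bravo, foxtrot, bravo, alpha]
Final RIGHT: [bravo, echo, golf, charlie, bravo, echo, bravo, delta]
i=0: L=bravo R=bravo -> agree -> bravo
i=1: L=foxtrot, R=echo=BASE -> take LEFT -> foxtrot
i=2: L=golf R=golf -> agree -> golf
i=3: BASE=alpha L=bravo R=charlie all differ -> CONFLICT
i=4: L=bravo R=bravo -> agree -> bravo
i=5: L=foxtrot, R=echo=BASE -> take LEFT -> foxtrot
i=6: L=bravo R=bravo -> agree -> bravo
i=7: L=alpha, R=delta=BASE -> take LEFT -> alpha
Index 0 -> bravo

Answer: bravo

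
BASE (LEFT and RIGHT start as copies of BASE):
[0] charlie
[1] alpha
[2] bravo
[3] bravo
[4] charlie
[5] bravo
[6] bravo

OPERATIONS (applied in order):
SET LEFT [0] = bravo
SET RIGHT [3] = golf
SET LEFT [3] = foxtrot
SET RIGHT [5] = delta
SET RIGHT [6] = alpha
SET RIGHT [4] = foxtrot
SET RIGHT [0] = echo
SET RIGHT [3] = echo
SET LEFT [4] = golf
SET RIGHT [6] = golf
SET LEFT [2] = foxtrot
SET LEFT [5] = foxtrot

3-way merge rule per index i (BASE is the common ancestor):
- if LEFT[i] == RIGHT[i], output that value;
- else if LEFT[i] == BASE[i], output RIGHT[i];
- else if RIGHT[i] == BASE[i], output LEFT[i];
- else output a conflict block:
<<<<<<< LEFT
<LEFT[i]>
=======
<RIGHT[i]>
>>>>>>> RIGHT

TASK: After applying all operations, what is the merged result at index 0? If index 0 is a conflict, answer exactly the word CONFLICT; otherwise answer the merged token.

Answer: CONFLICT

Derivation:
Final LEFT:  [bravo, alpha, foxtrot, foxtrot, golf, foxtrot, bravo]
Final RIGHT: [echo, alpha, bravo, echo, foxtrot, delta, golf]
i=0: BASE=charlie L=bravo R=echo all differ -> CONFLICT
i=1: L=alpha R=alpha -> agree -> alpha
i=2: L=foxtrot, R=bravo=BASE -> take LEFT -> foxtrot
i=3: BASE=bravo L=foxtrot R=echo all differ -> CONFLICT
i=4: BASE=charlie L=golf R=foxtrot all differ -> CONFLICT
i=5: BASE=bravo L=foxtrot R=delta all differ -> CONFLICT
i=6: L=bravo=BASE, R=golf -> take RIGHT -> golf
Index 0 -> CONFLICT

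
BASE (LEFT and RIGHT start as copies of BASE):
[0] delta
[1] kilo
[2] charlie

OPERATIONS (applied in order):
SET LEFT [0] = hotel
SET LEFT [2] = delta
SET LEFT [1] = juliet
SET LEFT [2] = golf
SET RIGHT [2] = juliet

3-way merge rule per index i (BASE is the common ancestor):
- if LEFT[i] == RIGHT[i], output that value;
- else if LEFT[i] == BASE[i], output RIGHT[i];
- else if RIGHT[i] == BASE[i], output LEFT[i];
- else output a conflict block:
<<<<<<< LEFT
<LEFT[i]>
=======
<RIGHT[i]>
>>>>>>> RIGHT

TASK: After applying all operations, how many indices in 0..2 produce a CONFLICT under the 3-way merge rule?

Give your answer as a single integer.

Answer: 1

Derivation:
Final LEFT:  [hotel, juliet, golf]
Final RIGHT: [delta, kilo, juliet]
i=0: L=hotel, R=delta=BASE -> take LEFT -> hotel
i=1: L=juliet, R=kilo=BASE -> take LEFT -> juliet
i=2: BASE=charlie L=golf R=juliet all differ -> CONFLICT
Conflict count: 1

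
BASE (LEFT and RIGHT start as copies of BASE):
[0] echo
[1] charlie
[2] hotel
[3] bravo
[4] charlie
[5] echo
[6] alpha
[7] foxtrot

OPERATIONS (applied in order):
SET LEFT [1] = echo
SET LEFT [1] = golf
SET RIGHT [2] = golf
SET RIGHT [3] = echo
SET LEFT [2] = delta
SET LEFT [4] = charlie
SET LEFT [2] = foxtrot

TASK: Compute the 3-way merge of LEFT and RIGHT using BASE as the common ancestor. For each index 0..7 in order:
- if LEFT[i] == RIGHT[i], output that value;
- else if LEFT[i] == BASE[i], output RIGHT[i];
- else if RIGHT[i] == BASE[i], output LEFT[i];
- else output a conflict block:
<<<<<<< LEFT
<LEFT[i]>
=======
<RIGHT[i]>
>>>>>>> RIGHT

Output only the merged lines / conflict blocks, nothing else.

Answer: echo
golf
<<<<<<< LEFT
foxtrot
=======
golf
>>>>>>> RIGHT
echo
charlie
echo
alpha
foxtrot

Derivation:
Final LEFT:  [echo, golf, foxtrot, bravo, charlie, echo, alpha, foxtrot]
Final RIGHT: [echo, charlie, golf, echo, charlie, echo, alpha, foxtrot]
i=0: L=echo R=echo -> agree -> echo
i=1: L=golf, R=charlie=BASE -> take LEFT -> golf
i=2: BASE=hotel L=foxtrot R=golf all differ -> CONFLICT
i=3: L=bravo=BASE, R=echo -> take RIGHT -> echo
i=4: L=charlie R=charlie -> agree -> charlie
i=5: L=echo R=echo -> agree -> echo
i=6: L=alpha R=alpha -> agree -> alpha
i=7: L=foxtrot R=foxtrot -> agree -> foxtrot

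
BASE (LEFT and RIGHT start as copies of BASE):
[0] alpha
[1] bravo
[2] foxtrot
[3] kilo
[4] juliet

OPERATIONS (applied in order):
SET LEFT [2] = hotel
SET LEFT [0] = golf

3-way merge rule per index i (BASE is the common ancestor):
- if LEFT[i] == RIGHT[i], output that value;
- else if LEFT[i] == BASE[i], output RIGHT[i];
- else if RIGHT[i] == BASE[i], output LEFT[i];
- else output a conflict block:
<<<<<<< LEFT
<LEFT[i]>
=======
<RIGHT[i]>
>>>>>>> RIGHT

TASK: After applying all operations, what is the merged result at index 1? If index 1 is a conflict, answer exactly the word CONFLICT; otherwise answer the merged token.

Answer: bravo

Derivation:
Final LEFT:  [golf, bravo, hotel, kilo, juliet]
Final RIGHT: [alpha, bravo, foxtrot, kilo, juliet]
i=0: L=golf, R=alpha=BASE -> take LEFT -> golf
i=1: L=bravo R=bravo -> agree -> bravo
i=2: L=hotel, R=foxtrot=BASE -> take LEFT -> hotel
i=3: L=kilo R=kilo -> agree -> kilo
i=4: L=juliet R=juliet -> agree -> juliet
Index 1 -> bravo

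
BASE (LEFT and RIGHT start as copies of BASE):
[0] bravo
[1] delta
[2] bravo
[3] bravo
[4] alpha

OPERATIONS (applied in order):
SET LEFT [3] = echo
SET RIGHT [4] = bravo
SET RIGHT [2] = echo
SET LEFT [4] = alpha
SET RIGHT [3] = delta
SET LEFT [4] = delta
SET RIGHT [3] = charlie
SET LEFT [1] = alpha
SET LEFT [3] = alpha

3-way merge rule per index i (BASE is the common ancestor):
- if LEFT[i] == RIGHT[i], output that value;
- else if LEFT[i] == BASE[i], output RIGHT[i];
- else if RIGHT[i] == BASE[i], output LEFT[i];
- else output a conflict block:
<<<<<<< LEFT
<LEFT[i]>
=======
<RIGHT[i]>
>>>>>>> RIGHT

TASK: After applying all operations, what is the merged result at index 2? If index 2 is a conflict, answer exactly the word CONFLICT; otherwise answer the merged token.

Answer: echo

Derivation:
Final LEFT:  [bravo, alpha, bravo, alpha, delta]
Final RIGHT: [bravo, delta, echo, charlie, bravo]
i=0: L=bravo R=bravo -> agree -> bravo
i=1: L=alpha, R=delta=BASE -> take LEFT -> alpha
i=2: L=bravo=BASE, R=echo -> take RIGHT -> echo
i=3: BASE=bravo L=alpha R=charlie all differ -> CONFLICT
i=4: BASE=alpha L=delta R=bravo all differ -> CONFLICT
Index 2 -> echo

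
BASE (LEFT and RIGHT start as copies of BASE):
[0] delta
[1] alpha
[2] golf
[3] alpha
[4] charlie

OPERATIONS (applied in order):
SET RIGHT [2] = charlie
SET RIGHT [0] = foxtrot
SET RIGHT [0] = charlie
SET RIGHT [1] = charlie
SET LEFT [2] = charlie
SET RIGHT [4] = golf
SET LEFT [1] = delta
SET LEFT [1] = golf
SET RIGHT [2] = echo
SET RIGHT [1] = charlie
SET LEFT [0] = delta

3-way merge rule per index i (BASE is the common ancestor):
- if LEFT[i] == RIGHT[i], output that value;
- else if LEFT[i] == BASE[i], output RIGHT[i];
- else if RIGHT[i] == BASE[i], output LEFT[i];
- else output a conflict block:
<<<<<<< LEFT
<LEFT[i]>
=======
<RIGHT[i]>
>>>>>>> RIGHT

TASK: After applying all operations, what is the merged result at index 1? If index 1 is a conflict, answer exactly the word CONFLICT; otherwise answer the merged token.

Final LEFT:  [delta, golf, charlie, alpha, charlie]
Final RIGHT: [charlie, charlie, echo, alpha, golf]
i=0: L=delta=BASE, R=charlie -> take RIGHT -> charlie
i=1: BASE=alpha L=golf R=charlie all differ -> CONFLICT
i=2: BASE=golf L=charlie R=echo all differ -> CONFLICT
i=3: L=alpha R=alpha -> agree -> alpha
i=4: L=charlie=BASE, R=golf -> take RIGHT -> golf
Index 1 -> CONFLICT

Answer: CONFLICT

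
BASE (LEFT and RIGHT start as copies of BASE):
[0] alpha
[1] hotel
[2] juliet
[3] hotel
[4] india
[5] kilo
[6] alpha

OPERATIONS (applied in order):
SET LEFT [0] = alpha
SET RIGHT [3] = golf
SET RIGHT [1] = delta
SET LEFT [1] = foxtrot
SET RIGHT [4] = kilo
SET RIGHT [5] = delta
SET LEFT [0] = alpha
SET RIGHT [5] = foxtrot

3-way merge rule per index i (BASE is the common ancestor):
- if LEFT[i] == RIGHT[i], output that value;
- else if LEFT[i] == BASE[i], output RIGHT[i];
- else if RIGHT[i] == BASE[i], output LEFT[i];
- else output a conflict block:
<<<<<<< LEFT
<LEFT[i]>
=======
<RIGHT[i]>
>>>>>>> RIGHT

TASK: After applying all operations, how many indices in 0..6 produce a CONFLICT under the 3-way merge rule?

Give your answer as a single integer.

Answer: 1

Derivation:
Final LEFT:  [alpha, foxtrot, juliet, hotel, india, kilo, alpha]
Final RIGHT: [alpha, delta, juliet, golf, kilo, foxtrot, alpha]
i=0: L=alpha R=alpha -> agree -> alpha
i=1: BASE=hotel L=foxtrot R=delta all differ -> CONFLICT
i=2: L=juliet R=juliet -> agree -> juliet
i=3: L=hotel=BASE, R=golf -> take RIGHT -> golf
i=4: L=india=BASE, R=kilo -> take RIGHT -> kilo
i=5: L=kilo=BASE, R=foxtrot -> take RIGHT -> foxtrot
i=6: L=alpha R=alpha -> agree -> alpha
Conflict count: 1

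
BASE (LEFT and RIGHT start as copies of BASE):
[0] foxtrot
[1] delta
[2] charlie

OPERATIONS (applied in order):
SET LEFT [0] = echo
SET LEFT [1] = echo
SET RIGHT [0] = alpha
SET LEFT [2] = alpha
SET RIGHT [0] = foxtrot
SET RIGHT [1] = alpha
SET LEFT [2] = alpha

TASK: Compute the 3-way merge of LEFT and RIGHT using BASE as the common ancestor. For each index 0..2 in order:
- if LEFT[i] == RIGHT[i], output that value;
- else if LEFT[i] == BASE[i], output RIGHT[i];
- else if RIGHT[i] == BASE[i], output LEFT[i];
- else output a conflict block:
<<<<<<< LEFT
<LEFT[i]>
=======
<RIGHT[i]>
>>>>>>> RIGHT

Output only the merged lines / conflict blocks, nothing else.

Final LEFT:  [echo, echo, alpha]
Final RIGHT: [foxtrot, alpha, charlie]
i=0: L=echo, R=foxtrot=BASE -> take LEFT -> echo
i=1: BASE=delta L=echo R=alpha all differ -> CONFLICT
i=2: L=alpha, R=charlie=BASE -> take LEFT -> alpha

Answer: echo
<<<<<<< LEFT
echo
=======
alpha
>>>>>>> RIGHT
alpha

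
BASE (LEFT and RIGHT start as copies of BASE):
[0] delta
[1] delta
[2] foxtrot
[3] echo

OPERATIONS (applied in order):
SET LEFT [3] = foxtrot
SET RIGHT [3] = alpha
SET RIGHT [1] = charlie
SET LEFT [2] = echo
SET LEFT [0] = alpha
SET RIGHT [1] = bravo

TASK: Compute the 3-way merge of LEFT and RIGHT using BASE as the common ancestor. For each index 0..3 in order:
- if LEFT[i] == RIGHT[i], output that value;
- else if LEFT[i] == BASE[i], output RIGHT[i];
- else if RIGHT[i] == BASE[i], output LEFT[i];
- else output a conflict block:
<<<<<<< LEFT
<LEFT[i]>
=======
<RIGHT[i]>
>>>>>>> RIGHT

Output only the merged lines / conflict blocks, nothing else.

Final LEFT:  [alpha, delta, echo, foxtrot]
Final RIGHT: [delta, bravo, foxtrot, alpha]
i=0: L=alpha, R=delta=BASE -> take LEFT -> alpha
i=1: L=delta=BASE, R=bravo -> take RIGHT -> bravo
i=2: L=echo, R=foxtrot=BASE -> take LEFT -> echo
i=3: BASE=echo L=foxtrot R=alpha all differ -> CONFLICT

Answer: alpha
bravo
echo
<<<<<<< LEFT
foxtrot
=======
alpha
>>>>>>> RIGHT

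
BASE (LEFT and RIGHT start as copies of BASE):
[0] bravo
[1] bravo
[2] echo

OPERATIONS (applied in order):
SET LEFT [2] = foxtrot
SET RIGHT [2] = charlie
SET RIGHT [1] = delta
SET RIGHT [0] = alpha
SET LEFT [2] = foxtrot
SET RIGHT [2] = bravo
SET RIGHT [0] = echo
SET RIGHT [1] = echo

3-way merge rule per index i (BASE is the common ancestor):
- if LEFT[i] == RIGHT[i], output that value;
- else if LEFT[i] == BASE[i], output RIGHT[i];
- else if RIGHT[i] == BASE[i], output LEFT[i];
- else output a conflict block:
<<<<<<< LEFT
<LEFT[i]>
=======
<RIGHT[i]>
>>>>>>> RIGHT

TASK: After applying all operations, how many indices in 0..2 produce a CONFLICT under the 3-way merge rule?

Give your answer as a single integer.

Final LEFT:  [bravo, bravo, foxtrot]
Final RIGHT: [echo, echo, bravo]
i=0: L=bravo=BASE, R=echo -> take RIGHT -> echo
i=1: L=bravo=BASE, R=echo -> take RIGHT -> echo
i=2: BASE=echo L=foxtrot R=bravo all differ -> CONFLICT
Conflict count: 1

Answer: 1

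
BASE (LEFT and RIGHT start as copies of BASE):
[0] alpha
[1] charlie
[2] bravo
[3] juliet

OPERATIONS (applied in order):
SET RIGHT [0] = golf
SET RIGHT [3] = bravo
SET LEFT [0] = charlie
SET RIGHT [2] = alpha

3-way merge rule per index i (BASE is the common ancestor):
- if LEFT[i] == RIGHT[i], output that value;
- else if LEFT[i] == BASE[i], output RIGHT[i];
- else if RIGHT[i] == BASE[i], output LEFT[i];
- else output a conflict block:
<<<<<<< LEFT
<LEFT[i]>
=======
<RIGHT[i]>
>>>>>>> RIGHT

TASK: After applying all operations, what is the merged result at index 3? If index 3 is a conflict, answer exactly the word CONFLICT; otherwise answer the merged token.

Answer: bravo

Derivation:
Final LEFT:  [charlie, charlie, bravo, juliet]
Final RIGHT: [golf, charlie, alpha, bravo]
i=0: BASE=alpha L=charlie R=golf all differ -> CONFLICT
i=1: L=charlie R=charlie -> agree -> charlie
i=2: L=bravo=BASE, R=alpha -> take RIGHT -> alpha
i=3: L=juliet=BASE, R=bravo -> take RIGHT -> bravo
Index 3 -> bravo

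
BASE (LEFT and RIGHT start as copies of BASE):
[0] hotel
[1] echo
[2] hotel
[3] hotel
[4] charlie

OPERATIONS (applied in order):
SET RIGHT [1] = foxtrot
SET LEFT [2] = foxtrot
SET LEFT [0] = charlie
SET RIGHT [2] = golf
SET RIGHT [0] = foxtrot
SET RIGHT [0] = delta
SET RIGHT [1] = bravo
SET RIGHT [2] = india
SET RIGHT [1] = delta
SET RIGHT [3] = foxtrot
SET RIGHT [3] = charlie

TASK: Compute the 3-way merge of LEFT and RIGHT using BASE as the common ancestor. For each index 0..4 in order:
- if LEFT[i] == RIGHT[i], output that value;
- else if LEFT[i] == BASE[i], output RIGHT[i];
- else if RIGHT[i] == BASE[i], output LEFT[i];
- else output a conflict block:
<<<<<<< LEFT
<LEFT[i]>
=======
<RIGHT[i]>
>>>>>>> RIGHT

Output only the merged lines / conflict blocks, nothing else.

Answer: <<<<<<< LEFT
charlie
=======
delta
>>>>>>> RIGHT
delta
<<<<<<< LEFT
foxtrot
=======
india
>>>>>>> RIGHT
charlie
charlie

Derivation:
Final LEFT:  [charlie, echo, foxtrot, hotel, charlie]
Final RIGHT: [delta, delta, india, charlie, charlie]
i=0: BASE=hotel L=charlie R=delta all differ -> CONFLICT
i=1: L=echo=BASE, R=delta -> take RIGHT -> delta
i=2: BASE=hotel L=foxtrot R=india all differ -> CONFLICT
i=3: L=hotel=BASE, R=charlie -> take RIGHT -> charlie
i=4: L=charlie R=charlie -> agree -> charlie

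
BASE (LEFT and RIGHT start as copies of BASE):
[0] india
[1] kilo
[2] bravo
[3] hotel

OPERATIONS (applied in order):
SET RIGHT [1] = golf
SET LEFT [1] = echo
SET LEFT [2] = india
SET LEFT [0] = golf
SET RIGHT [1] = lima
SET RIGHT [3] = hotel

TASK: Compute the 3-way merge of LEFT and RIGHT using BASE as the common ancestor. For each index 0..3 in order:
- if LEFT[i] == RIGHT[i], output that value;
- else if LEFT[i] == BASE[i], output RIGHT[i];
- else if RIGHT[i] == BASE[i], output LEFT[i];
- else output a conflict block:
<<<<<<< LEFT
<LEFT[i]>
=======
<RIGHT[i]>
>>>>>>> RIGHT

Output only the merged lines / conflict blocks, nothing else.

Answer: golf
<<<<<<< LEFT
echo
=======
lima
>>>>>>> RIGHT
india
hotel

Derivation:
Final LEFT:  [golf, echo, india, hotel]
Final RIGHT: [india, lima, bravo, hotel]
i=0: L=golf, R=india=BASE -> take LEFT -> golf
i=1: BASE=kilo L=echo R=lima all differ -> CONFLICT
i=2: L=india, R=bravo=BASE -> take LEFT -> india
i=3: L=hotel R=hotel -> agree -> hotel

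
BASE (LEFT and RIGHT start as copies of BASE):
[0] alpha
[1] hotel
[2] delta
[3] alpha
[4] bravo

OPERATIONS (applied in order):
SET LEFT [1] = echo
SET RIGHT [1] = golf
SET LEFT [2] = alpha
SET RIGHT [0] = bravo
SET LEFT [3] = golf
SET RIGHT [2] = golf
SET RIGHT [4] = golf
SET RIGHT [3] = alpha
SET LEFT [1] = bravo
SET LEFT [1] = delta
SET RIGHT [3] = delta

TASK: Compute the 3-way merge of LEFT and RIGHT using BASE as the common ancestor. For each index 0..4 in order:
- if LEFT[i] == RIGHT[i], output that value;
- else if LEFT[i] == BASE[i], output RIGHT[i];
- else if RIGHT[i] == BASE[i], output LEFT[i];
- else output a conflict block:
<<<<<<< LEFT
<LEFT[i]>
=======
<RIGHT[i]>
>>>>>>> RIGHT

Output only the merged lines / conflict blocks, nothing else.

Answer: bravo
<<<<<<< LEFT
delta
=======
golf
>>>>>>> RIGHT
<<<<<<< LEFT
alpha
=======
golf
>>>>>>> RIGHT
<<<<<<< LEFT
golf
=======
delta
>>>>>>> RIGHT
golf

Derivation:
Final LEFT:  [alpha, delta, alpha, golf, bravo]
Final RIGHT: [bravo, golf, golf, delta, golf]
i=0: L=alpha=BASE, R=bravo -> take RIGHT -> bravo
i=1: BASE=hotel L=delta R=golf all differ -> CONFLICT
i=2: BASE=delta L=alpha R=golf all differ -> CONFLICT
i=3: BASE=alpha L=golf R=delta all differ -> CONFLICT
i=4: L=bravo=BASE, R=golf -> take RIGHT -> golf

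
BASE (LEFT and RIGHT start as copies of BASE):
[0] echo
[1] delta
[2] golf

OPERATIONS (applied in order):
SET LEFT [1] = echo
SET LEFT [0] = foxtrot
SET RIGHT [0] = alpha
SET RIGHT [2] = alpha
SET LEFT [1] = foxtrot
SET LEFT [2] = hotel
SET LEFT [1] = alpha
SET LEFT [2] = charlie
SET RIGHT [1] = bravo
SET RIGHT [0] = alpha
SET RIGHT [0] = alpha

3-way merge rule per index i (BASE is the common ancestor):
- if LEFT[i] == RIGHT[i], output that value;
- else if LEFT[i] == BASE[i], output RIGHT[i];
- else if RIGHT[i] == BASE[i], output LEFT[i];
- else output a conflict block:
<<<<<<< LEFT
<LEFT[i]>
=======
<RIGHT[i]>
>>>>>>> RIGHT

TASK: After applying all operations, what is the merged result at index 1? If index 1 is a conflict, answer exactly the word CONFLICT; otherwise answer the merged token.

Answer: CONFLICT

Derivation:
Final LEFT:  [foxtrot, alpha, charlie]
Final RIGHT: [alpha, bravo, alpha]
i=0: BASE=echo L=foxtrot R=alpha all differ -> CONFLICT
i=1: BASE=delta L=alpha R=bravo all differ -> CONFLICT
i=2: BASE=golf L=charlie R=alpha all differ -> CONFLICT
Index 1 -> CONFLICT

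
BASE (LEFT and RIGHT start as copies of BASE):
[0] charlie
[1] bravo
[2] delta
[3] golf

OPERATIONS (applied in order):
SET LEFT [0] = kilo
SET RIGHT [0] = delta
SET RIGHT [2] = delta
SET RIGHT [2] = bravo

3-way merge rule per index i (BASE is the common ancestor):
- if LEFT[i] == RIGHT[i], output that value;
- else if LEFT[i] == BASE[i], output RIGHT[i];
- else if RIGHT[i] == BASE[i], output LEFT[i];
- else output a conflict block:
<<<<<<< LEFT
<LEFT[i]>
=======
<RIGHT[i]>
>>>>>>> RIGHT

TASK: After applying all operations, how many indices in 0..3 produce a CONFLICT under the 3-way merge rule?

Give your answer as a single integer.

Answer: 1

Derivation:
Final LEFT:  [kilo, bravo, delta, golf]
Final RIGHT: [delta, bravo, bravo, golf]
i=0: BASE=charlie L=kilo R=delta all differ -> CONFLICT
i=1: L=bravo R=bravo -> agree -> bravo
i=2: L=delta=BASE, R=bravo -> take RIGHT -> bravo
i=3: L=golf R=golf -> agree -> golf
Conflict count: 1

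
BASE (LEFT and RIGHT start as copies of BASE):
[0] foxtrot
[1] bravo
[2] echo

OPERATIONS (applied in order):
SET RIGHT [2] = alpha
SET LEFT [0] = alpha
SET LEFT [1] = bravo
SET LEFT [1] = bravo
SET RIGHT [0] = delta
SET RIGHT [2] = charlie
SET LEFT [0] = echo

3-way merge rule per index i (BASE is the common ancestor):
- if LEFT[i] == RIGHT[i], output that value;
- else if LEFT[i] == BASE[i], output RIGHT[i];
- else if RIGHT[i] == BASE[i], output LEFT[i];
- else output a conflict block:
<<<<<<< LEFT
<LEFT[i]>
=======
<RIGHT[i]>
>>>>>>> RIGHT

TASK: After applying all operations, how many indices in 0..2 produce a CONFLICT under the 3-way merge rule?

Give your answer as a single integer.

Answer: 1

Derivation:
Final LEFT:  [echo, bravo, echo]
Final RIGHT: [delta, bravo, charlie]
i=0: BASE=foxtrot L=echo R=delta all differ -> CONFLICT
i=1: L=bravo R=bravo -> agree -> bravo
i=2: L=echo=BASE, R=charlie -> take RIGHT -> charlie
Conflict count: 1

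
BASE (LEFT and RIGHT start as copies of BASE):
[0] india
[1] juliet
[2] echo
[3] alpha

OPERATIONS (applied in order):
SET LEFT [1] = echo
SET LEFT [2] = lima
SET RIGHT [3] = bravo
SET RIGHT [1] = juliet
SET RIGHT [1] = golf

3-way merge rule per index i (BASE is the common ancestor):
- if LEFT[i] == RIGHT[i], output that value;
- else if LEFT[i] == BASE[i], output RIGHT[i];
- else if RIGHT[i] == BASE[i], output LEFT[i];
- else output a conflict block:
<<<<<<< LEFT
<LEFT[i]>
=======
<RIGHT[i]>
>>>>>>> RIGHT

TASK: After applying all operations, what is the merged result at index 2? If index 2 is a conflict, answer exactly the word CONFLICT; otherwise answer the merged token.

Answer: lima

Derivation:
Final LEFT:  [india, echo, lima, alpha]
Final RIGHT: [india, golf, echo, bravo]
i=0: L=india R=india -> agree -> india
i=1: BASE=juliet L=echo R=golf all differ -> CONFLICT
i=2: L=lima, R=echo=BASE -> take LEFT -> lima
i=3: L=alpha=BASE, R=bravo -> take RIGHT -> bravo
Index 2 -> lima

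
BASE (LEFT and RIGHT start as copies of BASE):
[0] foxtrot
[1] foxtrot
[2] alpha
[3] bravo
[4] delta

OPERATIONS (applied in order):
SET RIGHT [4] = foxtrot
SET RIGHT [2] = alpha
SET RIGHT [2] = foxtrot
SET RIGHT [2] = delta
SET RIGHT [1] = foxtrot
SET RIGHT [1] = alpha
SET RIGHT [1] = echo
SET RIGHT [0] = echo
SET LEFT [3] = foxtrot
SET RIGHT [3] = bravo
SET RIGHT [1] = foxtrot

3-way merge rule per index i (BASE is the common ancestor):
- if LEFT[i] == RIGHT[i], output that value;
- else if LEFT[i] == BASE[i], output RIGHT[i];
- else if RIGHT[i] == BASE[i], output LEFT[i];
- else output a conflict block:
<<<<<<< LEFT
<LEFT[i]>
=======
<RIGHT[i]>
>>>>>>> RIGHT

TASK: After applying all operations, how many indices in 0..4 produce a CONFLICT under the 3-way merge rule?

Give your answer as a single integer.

Answer: 0

Derivation:
Final LEFT:  [foxtrot, foxtrot, alpha, foxtrot, delta]
Final RIGHT: [echo, foxtrot, delta, bravo, foxtrot]
i=0: L=foxtrot=BASE, R=echo -> take RIGHT -> echo
i=1: L=foxtrot R=foxtrot -> agree -> foxtrot
i=2: L=alpha=BASE, R=delta -> take RIGHT -> delta
i=3: L=foxtrot, R=bravo=BASE -> take LEFT -> foxtrot
i=4: L=delta=BASE, R=foxtrot -> take RIGHT -> foxtrot
Conflict count: 0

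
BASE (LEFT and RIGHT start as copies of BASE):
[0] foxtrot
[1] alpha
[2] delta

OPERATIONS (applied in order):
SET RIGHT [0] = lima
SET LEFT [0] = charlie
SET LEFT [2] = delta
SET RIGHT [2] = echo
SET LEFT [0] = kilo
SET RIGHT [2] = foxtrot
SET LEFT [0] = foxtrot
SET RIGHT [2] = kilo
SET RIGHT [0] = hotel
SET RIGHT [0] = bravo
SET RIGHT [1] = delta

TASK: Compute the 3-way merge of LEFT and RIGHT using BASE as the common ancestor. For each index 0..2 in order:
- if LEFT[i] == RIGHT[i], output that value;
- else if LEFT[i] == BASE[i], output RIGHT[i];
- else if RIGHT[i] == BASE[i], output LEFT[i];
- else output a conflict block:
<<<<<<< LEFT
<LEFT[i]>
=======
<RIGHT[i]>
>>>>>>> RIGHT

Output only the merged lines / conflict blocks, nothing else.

Answer: bravo
delta
kilo

Derivation:
Final LEFT:  [foxtrot, alpha, delta]
Final RIGHT: [bravo, delta, kilo]
i=0: L=foxtrot=BASE, R=bravo -> take RIGHT -> bravo
i=1: L=alpha=BASE, R=delta -> take RIGHT -> delta
i=2: L=delta=BASE, R=kilo -> take RIGHT -> kilo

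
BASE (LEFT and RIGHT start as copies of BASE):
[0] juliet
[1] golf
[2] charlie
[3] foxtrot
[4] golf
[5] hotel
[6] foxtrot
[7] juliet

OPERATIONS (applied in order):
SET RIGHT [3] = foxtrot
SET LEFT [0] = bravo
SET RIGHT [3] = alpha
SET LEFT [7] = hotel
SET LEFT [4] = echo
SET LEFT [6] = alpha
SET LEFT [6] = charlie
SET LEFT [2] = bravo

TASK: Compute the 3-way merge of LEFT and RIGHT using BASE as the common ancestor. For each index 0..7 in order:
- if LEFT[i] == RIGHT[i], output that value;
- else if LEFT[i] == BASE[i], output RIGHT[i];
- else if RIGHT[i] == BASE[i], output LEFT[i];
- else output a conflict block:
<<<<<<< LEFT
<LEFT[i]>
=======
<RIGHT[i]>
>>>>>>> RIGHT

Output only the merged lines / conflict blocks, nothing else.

Final LEFT:  [bravo, golf, bravo, foxtrot, echo, hotel, charlie, hotel]
Final RIGHT: [juliet, golf, charlie, alpha, golf, hotel, foxtrot, juliet]
i=0: L=bravo, R=juliet=BASE -> take LEFT -> bravo
i=1: L=golf R=golf -> agree -> golf
i=2: L=bravo, R=charlie=BASE -> take LEFT -> bravo
i=3: L=foxtrot=BASE, R=alpha -> take RIGHT -> alpha
i=4: L=echo, R=golf=BASE -> take LEFT -> echo
i=5: L=hotel R=hotel -> agree -> hotel
i=6: L=charlie, R=foxtrot=BASE -> take LEFT -> charlie
i=7: L=hotel, R=juliet=BASE -> take LEFT -> hotel

Answer: bravo
golf
bravo
alpha
echo
hotel
charlie
hotel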